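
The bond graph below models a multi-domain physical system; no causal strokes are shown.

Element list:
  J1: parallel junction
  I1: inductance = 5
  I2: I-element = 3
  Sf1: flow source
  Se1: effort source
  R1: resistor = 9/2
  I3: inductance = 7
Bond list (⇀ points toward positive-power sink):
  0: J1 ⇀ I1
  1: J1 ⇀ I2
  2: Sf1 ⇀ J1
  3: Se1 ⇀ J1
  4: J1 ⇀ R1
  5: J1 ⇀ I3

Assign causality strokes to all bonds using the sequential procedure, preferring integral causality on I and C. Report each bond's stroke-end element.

b0 →I1
b1 →I2
b2 →Sf1
b3 →J1
b4 →R1
b5 →I3

bond 2 →Sf1  (Sf1 fixes flow; stroke at Sf1)
bond 3 →J1  (Se1: effort source, stroke at far end)
bond 0 →I1  (common-e at J1 fixed by 3)
bond 1 →I2  (J1: bond 3 brought effort, rest push out)
bond 4 →R1  (common-e at J1 fixed by 3)
bond 5 →I3  (0-jn J1 has e-setter on 3)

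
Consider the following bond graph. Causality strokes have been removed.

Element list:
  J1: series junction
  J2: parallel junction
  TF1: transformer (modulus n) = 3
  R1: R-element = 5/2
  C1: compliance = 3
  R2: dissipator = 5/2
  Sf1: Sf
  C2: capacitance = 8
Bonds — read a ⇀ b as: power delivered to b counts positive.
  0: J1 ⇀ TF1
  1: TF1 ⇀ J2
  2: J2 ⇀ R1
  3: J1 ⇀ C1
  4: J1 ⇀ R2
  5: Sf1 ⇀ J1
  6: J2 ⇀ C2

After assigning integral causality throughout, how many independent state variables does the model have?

#5 |Sf1  (source Sf1 imposes f)
#0 |J1  (1-jn J1 has f-setter on 5)
#3 |J1  (common-f at J1 fixed by 5)
#4 |J1  (J1: bond 5 brought flow, rest push out)
#1 |TF1  (TF1 one-in-one-out from 0)
#6 |J2  (prefer integral on C2)
#2 |R1  (J2: bond 6 brought effort, rest push out)

2  (C1, C2 all integral)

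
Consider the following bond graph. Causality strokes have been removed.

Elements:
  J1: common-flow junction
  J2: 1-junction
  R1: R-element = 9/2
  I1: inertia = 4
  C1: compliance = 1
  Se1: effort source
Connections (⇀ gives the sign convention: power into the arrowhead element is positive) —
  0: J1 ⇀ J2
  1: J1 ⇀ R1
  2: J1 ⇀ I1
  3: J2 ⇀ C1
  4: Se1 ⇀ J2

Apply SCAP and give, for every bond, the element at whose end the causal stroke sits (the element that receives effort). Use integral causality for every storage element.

bond 0 stroke at J1
bond 1 stroke at J1
bond 2 stroke at I1
bond 3 stroke at J2
bond 4 stroke at J2

#4 stroke→J2  (source Se1 imposes e)
#2 stroke→I1  (I1 integral (f out))
#0 stroke→J1  (J1: bond 2 brought flow, rest push out)
#1 stroke→J1  (1-jn J1 has f-setter on 2)
#3 stroke→J2  (J2: bond 0 brought flow, rest push out)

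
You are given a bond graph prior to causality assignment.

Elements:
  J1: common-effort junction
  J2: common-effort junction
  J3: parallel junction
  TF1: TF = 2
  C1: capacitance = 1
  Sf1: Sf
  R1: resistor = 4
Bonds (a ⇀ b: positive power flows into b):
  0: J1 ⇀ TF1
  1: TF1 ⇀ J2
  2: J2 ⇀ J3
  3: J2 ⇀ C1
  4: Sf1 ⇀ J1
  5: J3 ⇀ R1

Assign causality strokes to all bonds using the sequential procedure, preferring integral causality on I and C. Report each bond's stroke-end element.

#0 stroke at J1
#1 stroke at TF1
#2 stroke at J3
#3 stroke at J2
#4 stroke at Sf1
#5 stroke at R1

bond 4 stroke→Sf1  (Sf1 (Sf) sets flow on bond)
bond 0 stroke→J1  (closing 0-jn rule on J1)
bond 1 stroke→TF1  (TF TF1: opposite of bond 0)
bond 3 stroke→J2  (prefer integral on C1)
bond 2 stroke→J3  (J2 effort already set via bond 3)
bond 5 stroke→R1  (J3: bond 2 brought effort, rest push out)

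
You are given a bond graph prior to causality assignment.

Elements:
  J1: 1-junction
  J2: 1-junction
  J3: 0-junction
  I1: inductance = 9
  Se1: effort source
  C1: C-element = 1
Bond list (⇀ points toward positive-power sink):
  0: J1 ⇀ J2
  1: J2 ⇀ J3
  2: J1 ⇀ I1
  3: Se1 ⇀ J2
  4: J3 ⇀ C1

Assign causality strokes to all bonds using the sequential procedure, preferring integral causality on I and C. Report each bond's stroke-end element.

#3 stroke→J2  (Se1 (Se) sets effort on bond)
#2 stroke→I1  (prefer integral on I1)
#0 stroke→J1  (1-jn J1 has f-setter on 2)
#1 stroke→J2  (J2 flow already set via bond 0)
#4 stroke→J3  (closing 0-jn rule on J3)

b0 stroke at J1
b1 stroke at J2
b2 stroke at I1
b3 stroke at J2
b4 stroke at J3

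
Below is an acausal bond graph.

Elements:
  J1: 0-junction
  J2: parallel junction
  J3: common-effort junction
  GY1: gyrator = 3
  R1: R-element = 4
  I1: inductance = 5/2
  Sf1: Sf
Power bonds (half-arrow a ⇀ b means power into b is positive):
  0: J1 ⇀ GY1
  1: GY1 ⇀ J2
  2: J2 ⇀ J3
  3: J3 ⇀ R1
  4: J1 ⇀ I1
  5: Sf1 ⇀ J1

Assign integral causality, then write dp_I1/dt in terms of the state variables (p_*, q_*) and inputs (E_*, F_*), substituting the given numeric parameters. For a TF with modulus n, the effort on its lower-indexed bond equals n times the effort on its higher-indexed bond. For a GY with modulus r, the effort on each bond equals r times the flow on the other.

dp_I1/dt = 9*F_Sf1/4 - 9*p_I1/10

bond 5 |Sf1  (Sf1 fixes flow; stroke at Sf1)
bond 4 |I1  (I1 integral (f out))
bond 0 |J1  (J1 needs exactly one e-in)
bond 1 |J2  (GY GY1: same side as bond 0)
bond 2 |J3  (J2: bond 1 brought effort, rest push out)
bond 3 |R1  (0-jn J3 has e-setter on 2)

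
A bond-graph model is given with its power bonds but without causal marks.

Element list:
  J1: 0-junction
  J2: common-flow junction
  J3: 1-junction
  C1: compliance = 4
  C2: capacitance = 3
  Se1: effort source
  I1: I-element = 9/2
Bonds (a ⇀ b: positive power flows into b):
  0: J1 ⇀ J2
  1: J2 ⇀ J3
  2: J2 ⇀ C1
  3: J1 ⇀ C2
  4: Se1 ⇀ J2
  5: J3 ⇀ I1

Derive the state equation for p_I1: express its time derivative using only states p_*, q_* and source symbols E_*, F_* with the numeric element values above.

dp_I1/dt = E_Se1 - q_C1/4 + q_C2/3

#4 stroke→J2  (Se1 fixes effort; stroke away)
#2 stroke→J2  (C1 outputs effort q/C1)
#3 stroke→J1  (prefer integral on C2)
#0 stroke→J2  (J1 effort already set via bond 3)
#1 stroke→J3  (only one flow-in slot at J2)
#5 stroke→I1  (J3 needs exactly one f-in)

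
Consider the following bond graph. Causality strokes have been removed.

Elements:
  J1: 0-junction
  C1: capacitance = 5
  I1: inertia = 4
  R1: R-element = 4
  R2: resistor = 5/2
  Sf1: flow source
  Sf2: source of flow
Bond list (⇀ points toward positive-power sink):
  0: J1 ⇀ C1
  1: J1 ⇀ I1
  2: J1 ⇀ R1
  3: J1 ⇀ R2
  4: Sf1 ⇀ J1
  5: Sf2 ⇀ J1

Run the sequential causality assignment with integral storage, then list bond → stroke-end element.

b0 stroke→J1
b1 stroke→I1
b2 stroke→R1
b3 stroke→R2
b4 stroke→Sf1
b5 stroke→Sf2

b4 →Sf1  (Sf1 fixes flow; stroke at Sf1)
b5 →Sf2  (Sf2 fixes flow; stroke at Sf2)
b0 →J1  (C1: C, integral causality)
b1 →I1  (J1: bond 0 brought effort, rest push out)
b2 →R1  (common-e at J1 fixed by 0)
b3 →R2  (J1 effort already set via bond 0)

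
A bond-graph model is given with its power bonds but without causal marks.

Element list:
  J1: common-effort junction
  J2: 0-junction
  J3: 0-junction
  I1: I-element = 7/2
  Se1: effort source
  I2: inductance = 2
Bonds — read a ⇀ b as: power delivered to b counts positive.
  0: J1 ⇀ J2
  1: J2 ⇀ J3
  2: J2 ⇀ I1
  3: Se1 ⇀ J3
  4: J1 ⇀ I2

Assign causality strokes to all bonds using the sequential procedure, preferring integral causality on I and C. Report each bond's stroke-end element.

bond 3 |J3  (Se1 (Se) sets effort on bond)
bond 1 |J2  (0-jn J3 has e-setter on 3)
bond 0 |J1  (common-e at J2 fixed by 1)
bond 2 |I1  (0-jn J2 has e-setter on 1)
bond 4 |I2  (J1: bond 0 brought effort, rest push out)

β0 |J1
β1 |J2
β2 |I1
β3 |J3
β4 |I2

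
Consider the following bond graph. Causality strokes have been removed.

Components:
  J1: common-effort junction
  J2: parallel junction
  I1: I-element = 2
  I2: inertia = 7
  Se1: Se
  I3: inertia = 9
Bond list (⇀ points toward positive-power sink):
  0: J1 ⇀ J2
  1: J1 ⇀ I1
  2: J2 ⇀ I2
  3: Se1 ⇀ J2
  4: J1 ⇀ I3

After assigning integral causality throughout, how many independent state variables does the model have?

b3 →J2  (source Se1 imposes e)
b0 →J1  (J2: bond 3 brought effort, rest push out)
b2 →I2  (J2: bond 3 brought effort, rest push out)
b1 →I1  (common-e at J1 fixed by 0)
b4 →I3  (common-e at J1 fixed by 0)

3  (I1, I2, I3 all integral)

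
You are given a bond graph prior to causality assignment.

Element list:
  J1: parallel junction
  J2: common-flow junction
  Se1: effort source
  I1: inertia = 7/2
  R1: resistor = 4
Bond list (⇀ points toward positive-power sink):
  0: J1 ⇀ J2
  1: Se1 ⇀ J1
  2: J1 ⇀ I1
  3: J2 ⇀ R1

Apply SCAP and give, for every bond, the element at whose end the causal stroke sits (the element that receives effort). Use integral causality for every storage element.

bond 1 |J1  (Se1: effort source, stroke at far end)
bond 0 |J2  (common-e at J1 fixed by 1)
bond 2 |I1  (J1 effort already set via bond 1)
bond 3 |R1  (J2 needs exactly one f-in)

bond 0 |J2
bond 1 |J1
bond 2 |I1
bond 3 |R1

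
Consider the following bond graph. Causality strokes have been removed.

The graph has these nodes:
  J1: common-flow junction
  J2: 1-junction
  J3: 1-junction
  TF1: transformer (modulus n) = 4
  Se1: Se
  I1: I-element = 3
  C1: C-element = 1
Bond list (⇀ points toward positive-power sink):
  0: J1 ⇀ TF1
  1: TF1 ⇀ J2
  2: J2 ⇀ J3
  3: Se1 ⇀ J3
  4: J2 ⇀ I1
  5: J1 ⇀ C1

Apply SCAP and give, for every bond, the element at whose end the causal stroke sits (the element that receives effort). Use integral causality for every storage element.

β3 stroke→J3  (Se1 (Se) sets effort on bond)
β2 stroke→J2  (J3 needs exactly one f-in)
β4 stroke→I1  (I1 integral (f out))
β1 stroke→J2  (J2: bond 4 brought flow, rest push out)
β0 stroke→TF1  (through TF1, causality passes straight; one stroke at TF1)
β5 stroke→J1  (1-jn J1 has f-setter on 0)

β0 →TF1
β1 →J2
β2 →J2
β3 →J3
β4 →I1
β5 →J1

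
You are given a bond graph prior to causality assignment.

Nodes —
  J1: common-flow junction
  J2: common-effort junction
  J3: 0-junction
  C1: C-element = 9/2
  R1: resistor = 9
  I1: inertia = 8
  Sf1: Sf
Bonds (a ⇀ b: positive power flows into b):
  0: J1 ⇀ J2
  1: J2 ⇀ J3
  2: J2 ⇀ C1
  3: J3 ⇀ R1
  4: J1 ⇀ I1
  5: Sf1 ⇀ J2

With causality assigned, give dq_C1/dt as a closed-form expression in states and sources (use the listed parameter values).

β5 stroke→Sf1  (Sf1: flow source, stroke at near end)
β2 stroke→J2  (prefer integral on C1)
β0 stroke→J1  (common-e at J2 fixed by 2)
β1 stroke→J3  (J2: bond 2 brought effort, rest push out)
β3 stroke→R1  (0-jn J3 has e-setter on 1)
β4 stroke→I1  (closing 1-jn rule on J1)

dq_C1/dt = F_Sf1 + p_I1/8 - 2*q_C1/81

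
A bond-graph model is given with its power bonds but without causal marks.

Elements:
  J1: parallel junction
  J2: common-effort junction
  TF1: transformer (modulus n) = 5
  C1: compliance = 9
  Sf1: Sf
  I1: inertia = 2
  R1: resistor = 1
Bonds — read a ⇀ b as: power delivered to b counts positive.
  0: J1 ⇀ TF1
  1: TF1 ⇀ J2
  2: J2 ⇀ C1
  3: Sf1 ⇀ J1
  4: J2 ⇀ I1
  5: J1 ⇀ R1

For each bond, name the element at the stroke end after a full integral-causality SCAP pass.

b3 |Sf1  (Sf1: flow source, stroke at near end)
b2 |J2  (C1 outputs effort q/C1)
b1 |TF1  (0-jn J2 has e-setter on 2)
b4 |I1  (common-e at J2 fixed by 2)
b0 |J1  (through TF1, causality passes straight; one stroke at TF1)
b5 |R1  (common-e at J1 fixed by 0)

#0 stroke at J1
#1 stroke at TF1
#2 stroke at J2
#3 stroke at Sf1
#4 stroke at I1
#5 stroke at R1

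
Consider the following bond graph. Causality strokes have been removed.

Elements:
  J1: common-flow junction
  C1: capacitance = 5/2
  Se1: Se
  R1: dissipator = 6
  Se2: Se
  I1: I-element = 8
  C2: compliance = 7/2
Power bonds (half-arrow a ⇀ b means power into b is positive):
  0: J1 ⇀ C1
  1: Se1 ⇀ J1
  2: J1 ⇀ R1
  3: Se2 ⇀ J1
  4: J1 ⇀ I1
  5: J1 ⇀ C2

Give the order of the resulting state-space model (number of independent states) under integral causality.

3  (C1, C2, I1 all integral)

b1 →J1  (Se1 (Se) sets effort on bond)
b3 →J1  (Se2 (Se) sets effort on bond)
b0 →J1  (C1 outputs effort q/C1)
b4 →I1  (I1 outputs flow p/I1)
b2 →J1  (J1: bond 4 brought flow, rest push out)
b5 →J1  (J1 flow already set via bond 4)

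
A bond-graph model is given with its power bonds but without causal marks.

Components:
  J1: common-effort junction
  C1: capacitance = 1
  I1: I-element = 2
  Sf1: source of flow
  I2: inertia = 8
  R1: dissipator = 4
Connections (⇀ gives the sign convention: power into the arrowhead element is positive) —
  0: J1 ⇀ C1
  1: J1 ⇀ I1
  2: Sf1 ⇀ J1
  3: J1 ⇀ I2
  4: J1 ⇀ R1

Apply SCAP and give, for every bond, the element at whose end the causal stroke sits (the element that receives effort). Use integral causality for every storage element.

β2 stroke→Sf1  (Sf1 fixes flow; stroke at Sf1)
β0 stroke→J1  (C1 outputs effort q/C1)
β1 stroke→I1  (common-e at J1 fixed by 0)
β3 stroke→I2  (J1 effort already set via bond 0)
β4 stroke→R1  (common-e at J1 fixed by 0)

#0 stroke→J1
#1 stroke→I1
#2 stroke→Sf1
#3 stroke→I2
#4 stroke→R1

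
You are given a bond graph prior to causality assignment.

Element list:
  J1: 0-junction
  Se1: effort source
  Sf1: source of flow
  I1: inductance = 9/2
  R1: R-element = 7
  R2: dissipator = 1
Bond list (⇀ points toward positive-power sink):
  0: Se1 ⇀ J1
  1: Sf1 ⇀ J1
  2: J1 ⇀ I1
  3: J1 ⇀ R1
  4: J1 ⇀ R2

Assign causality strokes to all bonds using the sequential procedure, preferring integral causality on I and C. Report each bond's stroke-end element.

b0 stroke at J1  (source Se1 imposes e)
b1 stroke at Sf1  (Sf1: flow source, stroke at near end)
b2 stroke at I1  (common-e at J1 fixed by 0)
b3 stroke at R1  (J1 effort already set via bond 0)
b4 stroke at R2  (J1 effort already set via bond 0)

bond 0 stroke→J1
bond 1 stroke→Sf1
bond 2 stroke→I1
bond 3 stroke→R1
bond 4 stroke→R2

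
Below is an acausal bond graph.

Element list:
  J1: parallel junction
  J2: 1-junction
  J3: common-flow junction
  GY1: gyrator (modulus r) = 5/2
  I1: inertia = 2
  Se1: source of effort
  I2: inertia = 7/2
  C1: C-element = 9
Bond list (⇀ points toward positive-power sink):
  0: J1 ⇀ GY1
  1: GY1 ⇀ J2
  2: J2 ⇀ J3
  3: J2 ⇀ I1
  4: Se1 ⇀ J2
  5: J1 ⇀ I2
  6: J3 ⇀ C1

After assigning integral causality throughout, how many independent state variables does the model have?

b4 stroke→J2  (Se1 (Se) sets effort on bond)
b3 stroke→I1  (I1 integral (f out))
b1 stroke→J2  (J2 flow already set via bond 3)
b2 stroke→J2  (J2: bond 3 brought flow, rest push out)
b6 stroke→J3  (common-f at J3 fixed by 2)
b0 stroke→J1  (GY1 both-in/both-out from 1)
b5 stroke→I2  (common-e at J1 fixed by 0)

3  (C1, I1, I2 all integral)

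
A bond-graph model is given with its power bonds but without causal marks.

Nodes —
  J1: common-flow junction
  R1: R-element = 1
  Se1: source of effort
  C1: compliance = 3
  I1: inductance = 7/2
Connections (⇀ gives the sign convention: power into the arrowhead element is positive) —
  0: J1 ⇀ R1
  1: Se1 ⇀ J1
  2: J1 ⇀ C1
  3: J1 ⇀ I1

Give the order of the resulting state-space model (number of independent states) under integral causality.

#1 stroke→J1  (Se1 fixes effort; stroke away)
#2 stroke→J1  (C1: C, integral causality)
#3 stroke→I1  (I1 outputs flow p/I1)
#0 stroke→J1  (1-jn J1 has f-setter on 3)

2  (C1, I1 all integral)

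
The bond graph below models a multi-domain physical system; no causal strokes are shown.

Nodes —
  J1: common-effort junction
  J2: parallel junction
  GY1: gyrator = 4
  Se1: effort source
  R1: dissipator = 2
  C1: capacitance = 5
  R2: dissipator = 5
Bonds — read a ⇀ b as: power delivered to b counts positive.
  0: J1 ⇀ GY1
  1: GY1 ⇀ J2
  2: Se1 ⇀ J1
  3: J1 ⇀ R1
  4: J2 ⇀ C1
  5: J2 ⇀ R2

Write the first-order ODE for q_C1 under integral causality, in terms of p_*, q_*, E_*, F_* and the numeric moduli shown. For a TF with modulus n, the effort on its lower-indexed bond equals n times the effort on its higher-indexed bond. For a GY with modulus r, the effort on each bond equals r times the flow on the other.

#2 stroke at J1  (Se1: effort source, stroke at far end)
#0 stroke at GY1  (common-e at J1 fixed by 2)
#3 stroke at R1  (J1: bond 2 brought effort, rest push out)
#1 stroke at GY1  (GY GY1: same side as bond 0)
#4 stroke at J2  (C1 integral (e out))
#5 stroke at R2  (common-e at J2 fixed by 4)

dq_C1/dt = E_Se1/4 - q_C1/25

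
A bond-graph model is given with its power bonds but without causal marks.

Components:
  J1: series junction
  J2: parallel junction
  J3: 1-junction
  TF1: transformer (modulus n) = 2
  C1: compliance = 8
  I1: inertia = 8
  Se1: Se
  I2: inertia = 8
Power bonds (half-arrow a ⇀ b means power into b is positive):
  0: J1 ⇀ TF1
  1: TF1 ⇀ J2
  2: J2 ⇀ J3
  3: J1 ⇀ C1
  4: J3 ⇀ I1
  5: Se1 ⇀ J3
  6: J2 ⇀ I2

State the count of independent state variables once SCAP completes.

3  (C1, I1, I2 all integral)

#5 stroke at J3  (Se1: effort source, stroke at far end)
#3 stroke at J1  (C1: C, integral causality)
#0 stroke at TF1  (only one flow-in slot at J1)
#1 stroke at J2  (through TF1, causality passes straight; one stroke at TF1)
#2 stroke at J3  (common-e at J2 fixed by 1)
#6 stroke at I2  (J2: bond 1 brought effort, rest push out)
#4 stroke at I1  (J3 needs exactly one f-in)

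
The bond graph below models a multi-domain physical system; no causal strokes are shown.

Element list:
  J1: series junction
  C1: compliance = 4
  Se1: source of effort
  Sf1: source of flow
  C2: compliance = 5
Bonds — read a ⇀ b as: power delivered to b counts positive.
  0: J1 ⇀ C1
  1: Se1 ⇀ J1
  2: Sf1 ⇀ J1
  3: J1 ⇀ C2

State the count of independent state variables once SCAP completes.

bond 1 stroke at J1  (Se1 fixes effort; stroke away)
bond 2 stroke at Sf1  (source Sf1 imposes f)
bond 0 stroke at J1  (common-f at J1 fixed by 2)
bond 3 stroke at J1  (1-jn J1 has f-setter on 2)

2  (C1, C2 all integral)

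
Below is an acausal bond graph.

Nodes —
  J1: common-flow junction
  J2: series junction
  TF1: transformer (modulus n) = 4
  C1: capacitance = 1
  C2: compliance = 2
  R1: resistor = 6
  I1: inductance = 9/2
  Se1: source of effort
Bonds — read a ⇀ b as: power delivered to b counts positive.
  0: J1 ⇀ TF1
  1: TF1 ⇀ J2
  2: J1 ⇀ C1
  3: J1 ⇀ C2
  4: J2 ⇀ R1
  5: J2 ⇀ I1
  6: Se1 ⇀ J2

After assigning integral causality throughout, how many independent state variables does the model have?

3  (C1, C2, I1 all integral)

bond 6 stroke at J2  (source Se1 imposes e)
bond 2 stroke at J1  (C1 integral (e out))
bond 3 stroke at J1  (C2: C, integral causality)
bond 0 stroke at TF1  (closing 1-jn rule on J1)
bond 1 stroke at J2  (TF1 one-in-one-out from 0)
bond 5 stroke at I1  (prefer integral on I1)
bond 4 stroke at J2  (J2: bond 5 brought flow, rest push out)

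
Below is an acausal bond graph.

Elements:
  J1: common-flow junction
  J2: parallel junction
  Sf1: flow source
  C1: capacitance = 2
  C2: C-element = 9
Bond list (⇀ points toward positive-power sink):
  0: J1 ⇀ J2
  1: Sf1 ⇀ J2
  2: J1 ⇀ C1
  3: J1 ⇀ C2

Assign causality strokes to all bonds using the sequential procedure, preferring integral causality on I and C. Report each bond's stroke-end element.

bond 0 stroke at J2
bond 1 stroke at Sf1
bond 2 stroke at J1
bond 3 stroke at J1

#1 stroke→Sf1  (Sf1 (Sf) sets flow on bond)
#0 stroke→J2  (closing 0-jn rule on J2)
#2 stroke→J1  (1-jn J1 has f-setter on 0)
#3 stroke→J1  (J1: bond 0 brought flow, rest push out)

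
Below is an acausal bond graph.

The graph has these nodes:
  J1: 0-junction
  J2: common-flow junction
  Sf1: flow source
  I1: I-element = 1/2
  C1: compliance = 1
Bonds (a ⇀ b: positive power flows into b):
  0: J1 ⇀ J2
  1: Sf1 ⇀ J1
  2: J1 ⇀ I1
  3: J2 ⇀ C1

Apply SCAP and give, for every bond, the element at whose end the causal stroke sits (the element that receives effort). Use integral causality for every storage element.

β0 |J1
β1 |Sf1
β2 |I1
β3 |J2

bond 1 stroke→Sf1  (Sf1 (Sf) sets flow on bond)
bond 2 stroke→I1  (prefer integral on I1)
bond 0 stroke→J1  (only one effort-in slot at J1)
bond 3 stroke→J2  (J2 flow already set via bond 0)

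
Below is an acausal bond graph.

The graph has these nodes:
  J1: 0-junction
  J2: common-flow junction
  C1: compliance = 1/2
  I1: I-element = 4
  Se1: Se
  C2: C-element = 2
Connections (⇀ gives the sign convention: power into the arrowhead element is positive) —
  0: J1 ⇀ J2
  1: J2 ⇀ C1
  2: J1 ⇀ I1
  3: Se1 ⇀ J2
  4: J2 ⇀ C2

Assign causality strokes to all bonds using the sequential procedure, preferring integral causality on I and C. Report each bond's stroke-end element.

β3 stroke→J2  (Se1 (Se) sets effort on bond)
β1 stroke→J2  (prefer integral on C1)
β2 stroke→I1  (prefer integral on I1)
β0 stroke→J1  (J1: last free bond brings effort in)
β4 stroke→J2  (J2: bond 0 brought flow, rest push out)

bond 0 →J1
bond 1 →J2
bond 2 →I1
bond 3 →J2
bond 4 →J2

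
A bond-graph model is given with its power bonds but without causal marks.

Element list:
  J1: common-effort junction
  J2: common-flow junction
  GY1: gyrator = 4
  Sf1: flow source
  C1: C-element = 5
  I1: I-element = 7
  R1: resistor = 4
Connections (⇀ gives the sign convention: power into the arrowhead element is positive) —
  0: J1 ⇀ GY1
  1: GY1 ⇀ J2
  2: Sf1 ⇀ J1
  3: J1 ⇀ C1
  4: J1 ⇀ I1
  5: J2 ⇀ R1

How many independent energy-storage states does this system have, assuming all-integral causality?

bond 2 stroke at Sf1  (source Sf1 imposes f)
bond 3 stroke at J1  (C1 integral (e out))
bond 0 stroke at GY1  (J1 effort already set via bond 3)
bond 4 stroke at I1  (J1: bond 3 brought effort, rest push out)
bond 1 stroke at GY1  (GY1 both-in/both-out from 0)
bond 5 stroke at J2  (J2 flow already set via bond 1)

2  (C1, I1 all integral)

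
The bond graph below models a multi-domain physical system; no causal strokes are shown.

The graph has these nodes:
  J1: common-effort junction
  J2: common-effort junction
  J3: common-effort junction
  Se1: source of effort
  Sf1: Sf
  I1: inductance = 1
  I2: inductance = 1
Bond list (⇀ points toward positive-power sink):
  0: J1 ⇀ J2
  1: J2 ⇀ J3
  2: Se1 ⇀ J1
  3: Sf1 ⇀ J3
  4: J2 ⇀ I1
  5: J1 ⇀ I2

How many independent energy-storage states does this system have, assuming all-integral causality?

2  (I1, I2 all integral)

#2 →J1  (Se1 fixes effort; stroke away)
#3 →Sf1  (Sf1 (Sf) sets flow on bond)
#0 →J2  (J1 effort already set via bond 2)
#5 →I2  (J1 effort already set via bond 2)
#1 →J3  (J2 effort already set via bond 0)
#4 →I1  (J2 effort already set via bond 0)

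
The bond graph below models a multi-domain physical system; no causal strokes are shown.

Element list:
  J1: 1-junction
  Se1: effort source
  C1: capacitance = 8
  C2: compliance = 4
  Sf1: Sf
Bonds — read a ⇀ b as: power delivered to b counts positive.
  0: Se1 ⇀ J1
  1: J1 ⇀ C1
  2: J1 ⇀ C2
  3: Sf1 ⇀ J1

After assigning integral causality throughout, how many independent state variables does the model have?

#0 stroke→J1  (Se1: effort source, stroke at far end)
#3 stroke→Sf1  (source Sf1 imposes f)
#1 stroke→J1  (J1 flow already set via bond 3)
#2 stroke→J1  (J1 flow already set via bond 3)

2  (C1, C2 all integral)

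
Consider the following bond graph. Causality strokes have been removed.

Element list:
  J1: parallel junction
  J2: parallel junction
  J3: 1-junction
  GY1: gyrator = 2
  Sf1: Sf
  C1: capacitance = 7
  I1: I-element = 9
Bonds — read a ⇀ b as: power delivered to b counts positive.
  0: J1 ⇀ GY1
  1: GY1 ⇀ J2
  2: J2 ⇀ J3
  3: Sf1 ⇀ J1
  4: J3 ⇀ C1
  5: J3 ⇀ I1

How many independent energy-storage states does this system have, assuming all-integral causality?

#3 |Sf1  (Sf1: flow source, stroke at near end)
#0 |J1  (J1: last free bond brings effort in)
#1 |J2  (GY1 both-in/both-out from 0)
#2 |J3  (J2: bond 1 brought effort, rest push out)
#4 |J3  (C1: C, integral causality)
#5 |I1  (only one flow-in slot at J3)

2  (C1, I1 all integral)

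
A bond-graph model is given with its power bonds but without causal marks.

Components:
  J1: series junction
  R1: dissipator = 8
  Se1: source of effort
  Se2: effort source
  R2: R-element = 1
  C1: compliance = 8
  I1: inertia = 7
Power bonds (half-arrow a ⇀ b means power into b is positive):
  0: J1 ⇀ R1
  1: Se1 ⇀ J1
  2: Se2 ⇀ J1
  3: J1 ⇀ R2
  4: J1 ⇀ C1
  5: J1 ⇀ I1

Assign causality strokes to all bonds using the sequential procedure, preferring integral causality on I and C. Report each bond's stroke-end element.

β1 stroke→J1  (Se1 fixes effort; stroke away)
β2 stroke→J1  (source Se2 imposes e)
β4 stroke→J1  (C1: C, integral causality)
β5 stroke→I1  (I1 outputs flow p/I1)
β0 stroke→J1  (common-f at J1 fixed by 5)
β3 stroke→J1  (1-jn J1 has f-setter on 5)

b0 |J1
b1 |J1
b2 |J1
b3 |J1
b4 |J1
b5 |I1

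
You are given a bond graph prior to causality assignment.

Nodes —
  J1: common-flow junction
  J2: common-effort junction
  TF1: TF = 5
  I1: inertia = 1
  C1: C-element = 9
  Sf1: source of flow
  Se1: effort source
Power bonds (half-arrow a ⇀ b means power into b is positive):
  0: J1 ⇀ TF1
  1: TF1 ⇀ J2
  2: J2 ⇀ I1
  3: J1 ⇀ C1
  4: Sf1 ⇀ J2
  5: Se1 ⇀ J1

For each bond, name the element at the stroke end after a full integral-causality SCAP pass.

bond 0 |TF1
bond 1 |J2
bond 2 |I1
bond 3 |J1
bond 4 |Sf1
bond 5 |J1

b4 stroke→Sf1  (Sf1 fixes flow; stroke at Sf1)
b5 stroke→J1  (Se1: effort source, stroke at far end)
b2 stroke→I1  (I1: I, integral causality)
b1 stroke→J2  (J2 needs exactly one e-in)
b0 stroke→TF1  (TF1: transformer flips bond 1)
b3 stroke→J1  (common-f at J1 fixed by 0)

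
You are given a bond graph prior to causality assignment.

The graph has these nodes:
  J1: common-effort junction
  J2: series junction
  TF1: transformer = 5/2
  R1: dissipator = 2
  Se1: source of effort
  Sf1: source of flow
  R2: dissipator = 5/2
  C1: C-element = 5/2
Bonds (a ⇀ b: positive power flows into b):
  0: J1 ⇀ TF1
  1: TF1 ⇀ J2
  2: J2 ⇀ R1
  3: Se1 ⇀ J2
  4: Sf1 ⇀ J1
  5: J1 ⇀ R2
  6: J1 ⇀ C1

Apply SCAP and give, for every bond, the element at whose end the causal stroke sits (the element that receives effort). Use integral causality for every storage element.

β3 stroke→J2  (Se1: effort source, stroke at far end)
β4 stroke→Sf1  (Sf1 (Sf) sets flow on bond)
β6 stroke→J1  (C1: C, integral causality)
β0 stroke→TF1  (common-e at J1 fixed by 6)
β5 stroke→R2  (0-jn J1 has e-setter on 6)
β1 stroke→J2  (TF1 one-in-one-out from 0)
β2 stroke→R1  (J2 needs exactly one f-in)

β0 |TF1
β1 |J2
β2 |R1
β3 |J2
β4 |Sf1
β5 |R2
β6 |J1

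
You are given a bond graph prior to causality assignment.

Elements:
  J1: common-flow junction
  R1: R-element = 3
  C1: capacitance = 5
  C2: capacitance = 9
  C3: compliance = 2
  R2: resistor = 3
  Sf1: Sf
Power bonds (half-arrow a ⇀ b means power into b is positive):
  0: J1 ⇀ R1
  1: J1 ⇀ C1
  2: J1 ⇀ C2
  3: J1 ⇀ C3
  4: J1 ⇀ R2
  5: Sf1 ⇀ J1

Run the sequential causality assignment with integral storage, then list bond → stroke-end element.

bond 5 →Sf1  (Sf1 (Sf) sets flow on bond)
bond 0 →J1  (J1 flow already set via bond 5)
bond 1 →J1  (common-f at J1 fixed by 5)
bond 2 →J1  (common-f at J1 fixed by 5)
bond 3 →J1  (J1: bond 5 brought flow, rest push out)
bond 4 →J1  (common-f at J1 fixed by 5)

#0 →J1
#1 →J1
#2 →J1
#3 →J1
#4 →J1
#5 →Sf1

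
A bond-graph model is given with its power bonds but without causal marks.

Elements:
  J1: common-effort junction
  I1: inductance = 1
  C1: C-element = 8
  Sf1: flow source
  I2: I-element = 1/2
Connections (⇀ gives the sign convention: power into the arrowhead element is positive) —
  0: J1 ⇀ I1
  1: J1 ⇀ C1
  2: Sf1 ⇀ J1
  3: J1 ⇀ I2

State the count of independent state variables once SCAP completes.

b2 stroke at Sf1  (source Sf1 imposes f)
b0 stroke at I1  (I1: I, integral causality)
b1 stroke at J1  (prefer integral on C1)
b3 stroke at I2  (J1: bond 1 brought effort, rest push out)

3  (C1, I1, I2 all integral)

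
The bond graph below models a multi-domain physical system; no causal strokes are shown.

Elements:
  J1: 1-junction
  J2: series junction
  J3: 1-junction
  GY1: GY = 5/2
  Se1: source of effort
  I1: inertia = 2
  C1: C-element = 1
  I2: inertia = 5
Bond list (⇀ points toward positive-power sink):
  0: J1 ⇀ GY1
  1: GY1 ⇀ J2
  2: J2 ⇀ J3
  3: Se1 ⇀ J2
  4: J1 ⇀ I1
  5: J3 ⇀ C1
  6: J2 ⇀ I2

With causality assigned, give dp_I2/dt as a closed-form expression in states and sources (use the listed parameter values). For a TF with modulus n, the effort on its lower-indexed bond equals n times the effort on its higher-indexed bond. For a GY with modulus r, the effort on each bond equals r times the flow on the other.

β3 |J2  (Se1 (Se) sets effort on bond)
β4 |I1  (I1 integral (f out))
β0 |J1  (common-f at J1 fixed by 4)
β1 |J2  (GY1: gyrator matches bond 0)
β5 |J3  (C1 outputs effort q/C1)
β2 |J2  (only one flow-in slot at J3)
β6 |I2  (J2: last free bond brings flow in)

dp_I2/dt = E_Se1 + 5*p_I1/4 - q_C1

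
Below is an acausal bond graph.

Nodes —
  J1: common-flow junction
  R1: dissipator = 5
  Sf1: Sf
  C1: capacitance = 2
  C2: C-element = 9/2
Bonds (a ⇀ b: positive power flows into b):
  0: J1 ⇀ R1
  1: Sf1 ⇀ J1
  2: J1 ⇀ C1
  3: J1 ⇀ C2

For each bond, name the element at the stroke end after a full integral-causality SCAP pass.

β1 stroke at Sf1  (Sf1: flow source, stroke at near end)
β0 stroke at J1  (J1 flow already set via bond 1)
β2 stroke at J1  (J1 flow already set via bond 1)
β3 stroke at J1  (1-jn J1 has f-setter on 1)

b0 stroke→J1
b1 stroke→Sf1
b2 stroke→J1
b3 stroke→J1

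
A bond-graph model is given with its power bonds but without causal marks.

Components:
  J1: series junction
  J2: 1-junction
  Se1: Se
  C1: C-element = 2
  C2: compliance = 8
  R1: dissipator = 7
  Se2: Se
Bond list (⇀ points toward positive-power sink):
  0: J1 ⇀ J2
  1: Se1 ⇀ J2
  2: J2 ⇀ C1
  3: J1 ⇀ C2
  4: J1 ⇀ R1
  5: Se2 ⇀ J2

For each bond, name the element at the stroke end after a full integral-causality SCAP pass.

bond 1 →J2  (Se1 fixes effort; stroke away)
bond 5 →J2  (Se2 (Se) sets effort on bond)
bond 2 →J2  (C1 outputs effort q/C1)
bond 0 →J1  (only one flow-in slot at J2)
bond 3 →J1  (prefer integral on C2)
bond 4 →R1  (closing 1-jn rule on J1)

bond 0 |J1
bond 1 |J2
bond 2 |J2
bond 3 |J1
bond 4 |R1
bond 5 |J2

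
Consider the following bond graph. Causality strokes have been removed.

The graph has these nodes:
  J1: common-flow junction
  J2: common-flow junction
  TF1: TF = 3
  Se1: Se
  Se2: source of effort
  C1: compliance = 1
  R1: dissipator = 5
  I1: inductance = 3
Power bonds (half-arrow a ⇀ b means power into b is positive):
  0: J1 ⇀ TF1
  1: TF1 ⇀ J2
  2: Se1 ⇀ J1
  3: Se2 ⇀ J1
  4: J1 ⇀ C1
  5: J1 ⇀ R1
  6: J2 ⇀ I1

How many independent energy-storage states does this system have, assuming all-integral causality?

b2 stroke→J1  (source Se1 imposes e)
b3 stroke→J1  (Se2: effort source, stroke at far end)
b4 stroke→J1  (C1 outputs effort q/C1)
b6 stroke→I1  (I1: I, integral causality)
b1 stroke→J2  (J2 flow already set via bond 6)
b0 stroke→TF1  (through TF1, causality passes straight; one stroke at TF1)
b5 stroke→J1  (common-f at J1 fixed by 0)

2  (C1, I1 all integral)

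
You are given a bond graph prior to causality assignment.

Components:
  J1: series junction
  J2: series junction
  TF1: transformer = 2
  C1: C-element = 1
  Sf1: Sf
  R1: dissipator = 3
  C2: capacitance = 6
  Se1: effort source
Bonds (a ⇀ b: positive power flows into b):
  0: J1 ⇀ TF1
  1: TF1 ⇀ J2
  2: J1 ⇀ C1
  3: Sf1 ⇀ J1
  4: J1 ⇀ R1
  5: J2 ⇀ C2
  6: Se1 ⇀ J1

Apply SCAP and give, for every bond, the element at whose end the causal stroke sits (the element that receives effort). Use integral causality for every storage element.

β0 →J1
β1 →TF1
β2 →J1
β3 →Sf1
β4 →J1
β5 →J2
β6 →J1

β3 |Sf1  (Sf1 (Sf) sets flow on bond)
β6 |J1  (Se1 (Se) sets effort on bond)
β0 |J1  (J1: bond 3 brought flow, rest push out)
β2 |J1  (J1 flow already set via bond 3)
β4 |J1  (1-jn J1 has f-setter on 3)
β1 |TF1  (TF1 one-in-one-out from 0)
β5 |J2  (1-jn J2 has f-setter on 1)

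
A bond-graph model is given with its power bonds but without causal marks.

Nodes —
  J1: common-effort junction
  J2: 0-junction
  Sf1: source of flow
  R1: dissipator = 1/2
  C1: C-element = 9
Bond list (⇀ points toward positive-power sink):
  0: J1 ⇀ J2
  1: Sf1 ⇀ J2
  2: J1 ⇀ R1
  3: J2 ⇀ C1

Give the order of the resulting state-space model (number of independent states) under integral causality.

1  (C1 all integral)

b1 stroke→Sf1  (Sf1 fixes flow; stroke at Sf1)
b3 stroke→J2  (C1: C, integral causality)
b0 stroke→J1  (J2 effort already set via bond 3)
b2 stroke→R1  (common-e at J1 fixed by 0)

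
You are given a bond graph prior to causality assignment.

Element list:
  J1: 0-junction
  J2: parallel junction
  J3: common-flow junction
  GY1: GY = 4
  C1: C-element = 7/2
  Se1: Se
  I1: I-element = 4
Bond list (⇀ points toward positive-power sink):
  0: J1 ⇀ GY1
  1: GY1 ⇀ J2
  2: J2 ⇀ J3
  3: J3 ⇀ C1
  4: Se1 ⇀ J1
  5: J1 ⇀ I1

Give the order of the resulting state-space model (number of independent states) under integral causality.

β4 |J1  (Se1: effort source, stroke at far end)
β0 |GY1  (J1: bond 4 brought effort, rest push out)
β5 |I1  (J1: bond 4 brought effort, rest push out)
β1 |GY1  (GY1: gyrator matches bond 0)
β2 |J2  (J2: last free bond brings effort in)
β3 |J3  (1-jn J3 has f-setter on 2)

2  (C1, I1 all integral)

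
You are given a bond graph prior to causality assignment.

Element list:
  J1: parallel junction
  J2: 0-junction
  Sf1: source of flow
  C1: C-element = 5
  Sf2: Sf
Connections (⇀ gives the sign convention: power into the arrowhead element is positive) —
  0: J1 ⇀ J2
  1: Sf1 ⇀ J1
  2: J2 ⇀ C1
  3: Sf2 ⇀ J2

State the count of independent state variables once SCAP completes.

b1 stroke→Sf1  (Sf1 fixes flow; stroke at Sf1)
b3 stroke→Sf2  (Sf2 (Sf) sets flow on bond)
b0 stroke→J1  (J1 needs exactly one e-in)
b2 stroke→J2  (J2: last free bond brings effort in)

1  (C1 all integral)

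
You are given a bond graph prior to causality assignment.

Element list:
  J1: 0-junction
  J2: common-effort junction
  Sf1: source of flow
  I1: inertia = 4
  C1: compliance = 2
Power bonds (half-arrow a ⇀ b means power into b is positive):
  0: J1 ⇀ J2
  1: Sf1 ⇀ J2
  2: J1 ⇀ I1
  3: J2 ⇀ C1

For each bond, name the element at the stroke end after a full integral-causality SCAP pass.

#0 stroke at J1
#1 stroke at Sf1
#2 stroke at I1
#3 stroke at J2

#1 stroke→Sf1  (Sf1 fixes flow; stroke at Sf1)
#2 stroke→I1  (I1 integral (f out))
#0 stroke→J1  (closing 0-jn rule on J1)
#3 stroke→J2  (J2 needs exactly one e-in)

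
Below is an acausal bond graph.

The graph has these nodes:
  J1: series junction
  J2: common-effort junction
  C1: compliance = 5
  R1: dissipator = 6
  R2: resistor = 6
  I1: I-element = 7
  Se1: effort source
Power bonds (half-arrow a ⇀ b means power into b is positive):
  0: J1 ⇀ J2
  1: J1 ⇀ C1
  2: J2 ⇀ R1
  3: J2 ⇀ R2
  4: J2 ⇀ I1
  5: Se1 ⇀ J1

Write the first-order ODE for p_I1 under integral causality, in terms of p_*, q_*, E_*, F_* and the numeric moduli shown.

β5 |J1  (Se1: effort source, stroke at far end)
β1 |J1  (C1 outputs effort q/C1)
β0 |J2  (J1 needs exactly one f-in)
β2 |R1  (J2 effort already set via bond 0)
β3 |R2  (J2 effort already set via bond 0)
β4 |I1  (0-jn J2 has e-setter on 0)

dp_I1/dt = E_Se1 - q_C1/5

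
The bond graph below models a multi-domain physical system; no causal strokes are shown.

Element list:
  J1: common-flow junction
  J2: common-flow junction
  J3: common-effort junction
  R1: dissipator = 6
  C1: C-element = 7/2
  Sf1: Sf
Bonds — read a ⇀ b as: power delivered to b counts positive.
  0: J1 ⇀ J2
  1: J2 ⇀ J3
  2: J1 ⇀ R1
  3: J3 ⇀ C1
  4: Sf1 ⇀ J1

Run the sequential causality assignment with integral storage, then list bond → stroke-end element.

bond 0 →J1
bond 1 →J2
bond 2 →J1
bond 3 →J3
bond 4 →Sf1

bond 4 |Sf1  (source Sf1 imposes f)
bond 0 |J1  (common-f at J1 fixed by 4)
bond 2 |J1  (J1: bond 4 brought flow, rest push out)
bond 1 |J2  (1-jn J2 has f-setter on 0)
bond 3 |J3  (J3: last free bond brings effort in)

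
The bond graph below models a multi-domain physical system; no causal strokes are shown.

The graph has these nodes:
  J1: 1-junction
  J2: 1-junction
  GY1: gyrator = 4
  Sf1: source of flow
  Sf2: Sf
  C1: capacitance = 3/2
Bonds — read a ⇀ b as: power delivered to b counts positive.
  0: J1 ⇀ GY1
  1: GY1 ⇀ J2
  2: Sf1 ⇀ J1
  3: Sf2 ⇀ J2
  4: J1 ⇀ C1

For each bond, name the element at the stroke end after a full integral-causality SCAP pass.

b0 stroke→J1
b1 stroke→J2
b2 stroke→Sf1
b3 stroke→Sf2
b4 stroke→J1

β2 stroke→Sf1  (source Sf1 imposes f)
β3 stroke→Sf2  (Sf2 (Sf) sets flow on bond)
β0 stroke→J1  (J1 flow already set via bond 2)
β4 stroke→J1  (1-jn J1 has f-setter on 2)
β1 stroke→J2  (1-jn J2 has f-setter on 3)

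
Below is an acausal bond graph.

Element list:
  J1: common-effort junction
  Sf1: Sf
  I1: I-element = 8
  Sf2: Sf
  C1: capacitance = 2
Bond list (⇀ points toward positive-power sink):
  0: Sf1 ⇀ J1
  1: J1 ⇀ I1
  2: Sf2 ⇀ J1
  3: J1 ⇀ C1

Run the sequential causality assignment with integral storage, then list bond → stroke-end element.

#0 stroke→Sf1
#1 stroke→I1
#2 stroke→Sf2
#3 stroke→J1

b0 stroke→Sf1  (Sf1: flow source, stroke at near end)
b2 stroke→Sf2  (Sf2 fixes flow; stroke at Sf2)
b1 stroke→I1  (I1 integral (f out))
b3 stroke→J1  (J1: last free bond brings effort in)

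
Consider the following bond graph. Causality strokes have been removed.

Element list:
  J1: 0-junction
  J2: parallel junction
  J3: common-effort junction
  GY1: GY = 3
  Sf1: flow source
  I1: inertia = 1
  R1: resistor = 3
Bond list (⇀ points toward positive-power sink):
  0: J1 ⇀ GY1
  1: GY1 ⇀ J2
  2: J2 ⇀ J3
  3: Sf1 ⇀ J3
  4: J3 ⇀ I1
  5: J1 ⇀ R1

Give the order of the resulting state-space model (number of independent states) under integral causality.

1  (I1 all integral)

b3 stroke at Sf1  (Sf1: flow source, stroke at near end)
b4 stroke at I1  (I1: I, integral causality)
b2 stroke at J3  (closing 0-jn rule on J3)
b1 stroke at J2  (closing 0-jn rule on J2)
b0 stroke at J1  (GY1 both-in/both-out from 1)
b5 stroke at R1  (J1 effort already set via bond 0)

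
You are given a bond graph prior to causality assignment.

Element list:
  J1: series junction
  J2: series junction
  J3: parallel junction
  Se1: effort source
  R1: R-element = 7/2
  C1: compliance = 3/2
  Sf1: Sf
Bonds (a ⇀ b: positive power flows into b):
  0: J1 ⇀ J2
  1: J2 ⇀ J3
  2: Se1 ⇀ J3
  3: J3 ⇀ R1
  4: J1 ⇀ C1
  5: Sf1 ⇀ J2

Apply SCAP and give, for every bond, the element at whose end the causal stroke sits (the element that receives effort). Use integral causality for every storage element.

b2 →J3  (source Se1 imposes e)
b5 →Sf1  (source Sf1 imposes f)
b0 →J2  (J2 flow already set via bond 5)
b1 →J2  (J2: bond 5 brought flow, rest push out)
b3 →R1  (0-jn J3 has e-setter on 2)
b4 →J1  (common-f at J1 fixed by 0)

b0 |J2
b1 |J2
b2 |J3
b3 |R1
b4 |J1
b5 |Sf1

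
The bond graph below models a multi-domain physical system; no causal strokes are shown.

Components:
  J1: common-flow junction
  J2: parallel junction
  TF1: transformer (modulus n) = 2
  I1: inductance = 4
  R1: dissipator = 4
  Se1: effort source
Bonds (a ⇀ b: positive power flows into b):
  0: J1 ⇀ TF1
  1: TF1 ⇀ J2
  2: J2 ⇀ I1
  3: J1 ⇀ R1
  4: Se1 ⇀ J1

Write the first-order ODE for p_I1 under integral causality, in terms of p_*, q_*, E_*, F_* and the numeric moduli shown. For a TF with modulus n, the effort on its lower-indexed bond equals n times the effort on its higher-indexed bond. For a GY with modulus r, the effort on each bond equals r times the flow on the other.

dp_I1/dt = E_Se1/2 - p_I1/4

#4 stroke at J1  (Se1: effort source, stroke at far end)
#2 stroke at I1  (prefer integral on I1)
#1 stroke at J2  (J2 needs exactly one e-in)
#0 stroke at TF1  (through TF1, causality passes straight; one stroke at TF1)
#3 stroke at J1  (common-f at J1 fixed by 0)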